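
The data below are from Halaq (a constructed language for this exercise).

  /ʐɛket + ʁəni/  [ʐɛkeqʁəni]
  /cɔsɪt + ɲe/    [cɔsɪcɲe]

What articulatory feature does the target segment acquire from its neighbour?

place

The segment that alternates is /t/, which surfaces as [q] when adjacent to /ʁ/.
/t/ is alveolar while /ʁ/ is uvular; the output [q] is uvular, matching the trigger — so the feature that spreads is place.
Checking the remaining alternation: /t/ → [c] before /ɲ/ (alveolar → palatal, matching palatal) — only place changes, and always toward the following segment.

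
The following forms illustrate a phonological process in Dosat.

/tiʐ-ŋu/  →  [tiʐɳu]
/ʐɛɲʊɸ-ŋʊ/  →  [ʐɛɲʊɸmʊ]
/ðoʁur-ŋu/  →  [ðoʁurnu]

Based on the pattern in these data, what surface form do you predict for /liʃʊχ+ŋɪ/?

[liʃʊχɴɪ]

The data show progressive place assimilation: /ŋ/ → [ɳ] after /ʐ/; /ŋ/ → [m] after /ɸ/; /ŋ/ → [n] after /r/. In each pair only place changes, matching the preceding consonant, while manner and voice stay constant.
The rule targets /ŋ/ (voiced velar nasal), which sits after the trigger /χ/ (uvular).
Changing only its place to uvular gives [ɴ] — the voiced uvular nasal.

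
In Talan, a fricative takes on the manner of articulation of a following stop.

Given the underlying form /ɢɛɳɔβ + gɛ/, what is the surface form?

The rule targets /β/ (voiced bilabial fricative), which sits before the trigger /g/ (stop).
The voiced bilabial stop is [b], so /β/ → [b].

[ɢɛɳɔbgɛ]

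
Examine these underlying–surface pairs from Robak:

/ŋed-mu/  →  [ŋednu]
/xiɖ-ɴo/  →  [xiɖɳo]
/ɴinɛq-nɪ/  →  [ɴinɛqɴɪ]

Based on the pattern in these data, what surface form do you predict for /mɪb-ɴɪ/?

[mɪbmɪ]

The data show progressive place assimilation: /m/ → [n] after /d/; /ɴ/ → [ɳ] after /ɖ/; /n/ → [ɴ] after /q/. In each pair only place changes, matching the preceding consonant, while manner and voice stay constant.
/ɴ/ is a voiced uvular nasal. The preceding trigger /b/ is bilabial, so /ɴ/ must become bilabial as well.
A voiced bilabial nasal is [m], so the surface segment is [m].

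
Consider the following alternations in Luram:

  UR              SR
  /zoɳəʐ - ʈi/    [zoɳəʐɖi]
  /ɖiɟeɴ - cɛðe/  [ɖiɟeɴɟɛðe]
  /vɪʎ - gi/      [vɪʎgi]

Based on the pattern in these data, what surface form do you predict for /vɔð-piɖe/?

[vɔðbiɖe]

The data show progressive voicing assimilation: /ʈ/ → [ɖ] after /ʐ/; /c/ → [ɟ] after /ɴ/. In each pair only voicing changes, matching the preceding consonant, while place and manner stay constant.
No alternation appears in [vɪʎgi]: there the adjacent consonants already agree in voicing (/g/ and /ʎ/ are both voiced), so this form is consistent with the same rule.
The rule targets /p/ (voiceless bilabial stop), which sits after the trigger /ð/ (voiced).
Changing only its voicing to voiced gives [b] — the voiced bilabial stop.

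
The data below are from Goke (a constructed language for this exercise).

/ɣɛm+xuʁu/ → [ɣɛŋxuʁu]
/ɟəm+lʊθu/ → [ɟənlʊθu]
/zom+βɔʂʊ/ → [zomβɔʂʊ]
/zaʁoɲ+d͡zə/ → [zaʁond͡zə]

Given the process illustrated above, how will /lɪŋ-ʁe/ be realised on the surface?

The data show regressive place assimilation: /m/ → [ŋ] before /x/; /m/ → [n] before /l/; /ɲ/ → [n] before /d͡z/. In each pair only place changes, matching the following consonant, while manner and voice stay constant.
No alternation appears in [zomβɔʂʊ]: there the adjacent consonants already agree in place (/m/ and /β/ are both bilabial), so this form is consistent with the same rule.
The rule targets /ŋ/ (voiced velar nasal), which sits before the trigger /ʁ/ (uvular).
Changing only its place to uvular gives [ɴ] — the voiced uvular nasal.

[lɪɴʁe]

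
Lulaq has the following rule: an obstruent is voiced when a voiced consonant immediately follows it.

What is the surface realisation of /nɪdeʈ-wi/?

[nɪdeɖwi]

The rule targets /ʈ/ (voiceless retroflex stop), which sits before the trigger /w/ (voiced).
Changing only its voicing to voiced gives [ɖ] — the voiced retroflex stop.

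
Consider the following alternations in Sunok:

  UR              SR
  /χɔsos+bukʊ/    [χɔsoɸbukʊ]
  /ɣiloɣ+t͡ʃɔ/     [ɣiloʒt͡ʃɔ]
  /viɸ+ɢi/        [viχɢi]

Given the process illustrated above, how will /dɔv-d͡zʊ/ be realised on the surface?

[dɔzd͡zʊ]

The data show regressive place assimilation: /s/ → [ɸ] before /b/; /ɣ/ → [ʒ] before /t͡ʃ/; /ɸ/ → [χ] before /ɢ/. In each pair only place changes, matching the following consonant, while manner and voice stay constant.
/v/ is a voiced labiodental fricative. The following trigger /d͡z/ is alveolar, so /v/ must become alveolar as well.
The voiced alveolar fricative is [z], so /v/ → [z].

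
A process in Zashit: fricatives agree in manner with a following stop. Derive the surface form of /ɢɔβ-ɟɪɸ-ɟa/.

/β/ is a voiced bilabial fricative. The following trigger /ɟ/ is a stop, so /β/ must become a stop as well.
Changing only its manner to stop gives [b] — the voiced bilabial stop.
At the second juncture, /ɸ/ likewise becomes [p] adjacent to /ɟ/.

[ɢɔbɟɪpɟa]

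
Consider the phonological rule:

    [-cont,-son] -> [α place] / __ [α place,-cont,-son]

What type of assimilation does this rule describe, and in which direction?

The rule copies the place features (abbreviated [place]) from the environment onto the target, so the assimilating feature is place.
The conditioning segment sits to the right of the focus bar, meaning the trigger follows the segment that changes — regressive assimilation.

regressive place assimilation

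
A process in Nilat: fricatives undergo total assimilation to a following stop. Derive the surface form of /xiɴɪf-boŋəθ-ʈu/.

/f/ is the segment targeted by the rule; it sits immediately before /b/, so it assimilates completely and surfaces as [b].
The same rule applies at the second boundary: /θ/ → [ʈ] next to /ʈ/.

[xiɴɪbboŋəʈʈu]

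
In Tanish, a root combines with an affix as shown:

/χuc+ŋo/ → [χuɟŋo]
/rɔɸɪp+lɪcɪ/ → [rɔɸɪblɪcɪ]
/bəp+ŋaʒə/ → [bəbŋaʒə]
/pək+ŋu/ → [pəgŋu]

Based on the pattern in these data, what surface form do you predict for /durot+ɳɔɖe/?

[durodɳɔɖe]

The data show regressive voicing assimilation: /c/ → [ɟ] before /ŋ/; /p/ → [b] before /l/; /p/ → [b] before /ŋ/; /k/ → [g] before /ŋ/. In each pair only voicing changes, matching the following consonant, while place and manner stay constant.
/t/ is a voiceless alveolar stop. The following trigger /ɳ/ is voiced, so /t/ must become voiced as well.
A voiced alveolar stop is [d], so the surface segment is [d].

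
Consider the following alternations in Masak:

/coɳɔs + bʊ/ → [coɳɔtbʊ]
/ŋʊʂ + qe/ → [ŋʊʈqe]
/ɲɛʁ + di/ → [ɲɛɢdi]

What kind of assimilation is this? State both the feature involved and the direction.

regressive manner assimilation

The segment that alternates is /s/, which surfaces as [t] when adjacent to /b/.
/s/ is a fricative while /b/ is a stop; the output [t] is a stop, matching the trigger — so the feature that spreads is manner.
Place and voice are unchanged, so the assimilation is partial, not total.
The same holds elsewhere in the data: /ʂ/ → [ʈ] before /q/ (fricative → stop, matching a stop); /ʁ/ → [ɢ] before /d/ (fricative → stop, matching a stop) — only manner changes, and always toward the following segment.
Since the segment that changes precedes the conditioning segment, the assimilation is regressive.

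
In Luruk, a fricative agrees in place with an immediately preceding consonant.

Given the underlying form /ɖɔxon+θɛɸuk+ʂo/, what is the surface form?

/θ/ is a voiceless dental fricative. The preceding trigger /n/ is alveolar, so /θ/ must become alveolar as well.
A voiceless alveolar fricative is [s], so the surface segment is [s].
At the second juncture, /ʂ/ likewise becomes [x] adjacent to /k/.

[ɖɔxonsɛɸukxo]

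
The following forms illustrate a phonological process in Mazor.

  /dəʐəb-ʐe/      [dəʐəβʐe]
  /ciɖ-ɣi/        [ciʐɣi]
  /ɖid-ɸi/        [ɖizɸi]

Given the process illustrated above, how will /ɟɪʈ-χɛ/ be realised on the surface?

The data show regressive manner assimilation: /b/ → [β] before /ʐ/; /ɖ/ → [ʐ] before /ɣ/; /d/ → [z] before /ɸ/. In each pair only manner changes, matching the following consonant, while place and voice stay constant.
The rule targets /ʈ/ (voiceless retroflex stop), which sits before the trigger /χ/ (fricative).
The voiceless retroflex fricative is [ʂ], so /ʈ/ → [ʂ].

[ɟɪʂχɛ]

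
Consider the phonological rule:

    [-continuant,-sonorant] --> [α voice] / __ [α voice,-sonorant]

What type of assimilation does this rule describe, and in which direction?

regressive voicing assimilation

The shared variable α links the value of [voice] on the target to the same value on the neighbouring segment, so voicing is the feature that assimilates.
Since the environment is written after the underscore, the trigger follows the target; the direction is regressive.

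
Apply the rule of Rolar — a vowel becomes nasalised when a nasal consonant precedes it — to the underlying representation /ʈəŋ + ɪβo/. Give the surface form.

/ɪ/ sits next to the nasal /ŋ/ and is therefore nasalised to [ɪ̃].

[ʈəŋɪ̃βo]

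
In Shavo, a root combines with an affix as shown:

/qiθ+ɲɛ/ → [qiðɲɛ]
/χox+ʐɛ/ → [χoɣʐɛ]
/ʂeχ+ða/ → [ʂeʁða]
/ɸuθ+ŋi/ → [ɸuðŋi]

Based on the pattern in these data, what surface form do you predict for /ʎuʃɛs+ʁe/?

[ʎuʃɛzʁe]

The data show regressive voicing assimilation: /θ/ → [ð] before /ɲ/; /x/ → [ɣ] before /ʐ/; /χ/ → [ʁ] before /ð/; /θ/ → [ð] before /ŋ/. In each pair only voicing changes, matching the following consonant, while place and manner stay constant.
/s/ is a voiceless alveolar fricative. The following trigger /ʁ/ is voiced, so /s/ must become voiced as well.
A voiced alveolar fricative is [z], so the surface segment is [z].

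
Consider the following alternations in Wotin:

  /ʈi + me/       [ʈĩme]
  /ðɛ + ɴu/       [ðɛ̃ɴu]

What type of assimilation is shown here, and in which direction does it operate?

regressive nasality assimilation (vowel nasalisation)

The vowel /i/ surfaces as nasalised [ĩ] next to the following nasal /m/ — it has acquired the [+nasal] feature of its neighbour.
Likewise in the remaining data: /ɛ/ → [ɛ̃] before /ɴ/ — each time a vowel is nasalised next to a following nasal.
Because the conditioning nasal is to the right of the vowel that changes, the process is regressive (anticipatory).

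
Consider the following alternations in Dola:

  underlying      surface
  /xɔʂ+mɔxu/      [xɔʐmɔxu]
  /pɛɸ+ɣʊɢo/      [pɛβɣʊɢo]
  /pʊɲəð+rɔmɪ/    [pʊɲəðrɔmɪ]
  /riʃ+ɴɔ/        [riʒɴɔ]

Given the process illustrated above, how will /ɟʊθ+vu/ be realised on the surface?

[ɟʊðvu]

The data show regressive voicing assimilation: /ʂ/ → [ʐ] before /m/; /ɸ/ → [β] before /ɣ/; /ʃ/ → [ʒ] before /ɴ/. In each pair only voicing changes, matching the following consonant, while place and manner stay constant.
No alternation appears in [pʊɲəðrɔmɪ]: there the adjacent consonants already agree in voicing (/ð/ and /r/ are both voiced), so this form is consistent with the same rule.
The rule targets /θ/ (voiceless dental fricative), which sits before the trigger /v/ (voiced).
Changing only its voicing to voiced gives [ð] — the voiced dental fricative.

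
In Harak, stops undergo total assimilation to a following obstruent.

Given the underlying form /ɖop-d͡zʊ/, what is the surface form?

/p/ is the segment targeted by the rule; it sits immediately before /d͡z/, so it assimilates completely and surfaces as [d͡z].

[ɖod͡zd͡zʊ]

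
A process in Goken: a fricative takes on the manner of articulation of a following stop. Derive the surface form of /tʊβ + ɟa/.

[tʊbɟa]

The rule targets /β/ (voiced bilabial fricative), which sits before the trigger /ɟ/ (stop).
Changing only its manner to stop gives [b] — the voiced bilabial stop.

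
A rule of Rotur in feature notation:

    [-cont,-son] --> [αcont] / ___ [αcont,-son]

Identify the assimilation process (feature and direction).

regressive manner assimilation

The rule copies [cont] (continuancy) from the environment onto the target stops; since [±cont] encodes the stop/fricative manner contrast, the assimilating dimension is manner.
The conditioning segment sits to the right of the focus bar, meaning the trigger follows the segment that changes — regressive assimilation.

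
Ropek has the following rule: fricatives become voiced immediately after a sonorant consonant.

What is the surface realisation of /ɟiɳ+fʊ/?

/f/ is a voiceless labiodental fricative. The preceding trigger /ɳ/ is voiced, so /f/ must become voiced as well.
The voiced labiodental fricative is [v], so /f/ → [v].

[ɟiɳvʊ]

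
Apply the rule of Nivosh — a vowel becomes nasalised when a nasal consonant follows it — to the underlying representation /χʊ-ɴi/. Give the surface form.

[χʊ̃ɴi]

/ʊ/ sits next to the nasal /ɴ/ and is therefore nasalised to [ʊ̃].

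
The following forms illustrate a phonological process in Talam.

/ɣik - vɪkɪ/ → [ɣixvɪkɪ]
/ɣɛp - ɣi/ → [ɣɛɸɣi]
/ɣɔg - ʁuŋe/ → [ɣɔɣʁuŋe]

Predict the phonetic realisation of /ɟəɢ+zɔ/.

[ɟəʁzɔ]

The data show regressive manner assimilation: /k/ → [x] before /v/; /p/ → [ɸ] before /ɣ/; /g/ → [ɣ] before /ʁ/. In each pair only manner changes, matching the following consonant, while place and voice stay constant.
/ɢ/ is a voiced uvular stop. The following trigger /z/ is a fricative, so /ɢ/ must become a fricative as well.
A voiced uvular fricative is [ʁ], so the surface segment is [ʁ].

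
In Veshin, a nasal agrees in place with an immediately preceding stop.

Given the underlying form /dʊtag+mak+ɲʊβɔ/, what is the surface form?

[dʊtagŋakŋʊβɔ]

The rule targets /m/ (voiced bilabial nasal), which sits after the trigger /g/ (velar).
A voiced velar nasal is [ŋ], so the surface segment is [ŋ].
At the second juncture, /ɲ/ likewise becomes [ŋ] adjacent to /k/.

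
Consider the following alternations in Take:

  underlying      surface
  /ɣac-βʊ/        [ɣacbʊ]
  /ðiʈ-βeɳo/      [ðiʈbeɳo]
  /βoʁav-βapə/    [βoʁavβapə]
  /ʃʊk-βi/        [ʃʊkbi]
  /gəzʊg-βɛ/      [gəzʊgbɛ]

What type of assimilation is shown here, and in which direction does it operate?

The segment that alternates is /β/, which surfaces as [b] when adjacent to /c/.
The change fricative → stop matches the manner of the preceding /c/, identifying this as manner assimilation.
Place and voice are unchanged, so the assimilation is partial, not total.
Checking the remaining alternations: /β/ → [b] after /ʈ/ (fricative → stop, matching a stop); /β/ → [b] after /k/ (fricative → stop, matching a stop); /β/ → [b] after /g/ (fricative → stop, matching a stop) — only manner changes, and always toward the preceding segment.
No alternation appears in [βoʁavβapə]: there the adjacent consonants already agree in manner (/β/ and /v/ are both fricatives), so this form is consistent with the same rule.
The trigger is the preceding segment, so the direction is progressive (perseverative).

progressive manner assimilation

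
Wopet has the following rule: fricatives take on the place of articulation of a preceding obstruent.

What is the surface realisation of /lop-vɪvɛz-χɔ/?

/v/ is a voiced labiodental fricative. The preceding trigger /p/ is bilabial, so /v/ must become bilabial as well.
A voiced bilabial fricative is [β], so the surface segment is [β].
The same rule applies at the second boundary: /χ/ → [s] next to /z/.

[lopβɪvɛzsɔ]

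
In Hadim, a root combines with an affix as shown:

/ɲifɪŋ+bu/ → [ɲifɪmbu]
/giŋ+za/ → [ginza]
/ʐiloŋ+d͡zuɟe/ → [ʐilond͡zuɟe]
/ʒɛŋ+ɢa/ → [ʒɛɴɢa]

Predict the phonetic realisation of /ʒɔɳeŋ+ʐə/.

[ʒɔɳeɳʐə]

The data show regressive place assimilation: /ŋ/ → [m] before /b/; /ŋ/ → [n] before /z/; /ŋ/ → [n] before /d͡z/; /ŋ/ → [ɴ] before /ɢ/. In each pair only place changes, matching the following consonant, while manner and voice stay constant.
The rule targets /ŋ/ (voiced velar nasal), which sits before the trigger /ʐ/ (retroflex).
Changing only its place to retroflex gives [ɳ] — the voiced retroflex nasal.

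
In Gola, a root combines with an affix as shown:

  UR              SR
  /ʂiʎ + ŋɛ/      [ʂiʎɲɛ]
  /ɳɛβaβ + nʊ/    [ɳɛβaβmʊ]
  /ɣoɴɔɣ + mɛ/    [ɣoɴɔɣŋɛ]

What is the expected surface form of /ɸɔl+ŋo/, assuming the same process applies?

The data show progressive place assimilation: /ŋ/ → [ɲ] after /ʎ/; /n/ → [m] after /β/; /m/ → [ŋ] after /ɣ/. In each pair only place changes, matching the preceding consonant, while manner and voice stay constant.
The rule targets /ŋ/ (voiced velar nasal), which sits after the trigger /l/ (alveolar).
Changing only its place to alveolar gives [n] — the voiced alveolar nasal.

[ɸɔlno]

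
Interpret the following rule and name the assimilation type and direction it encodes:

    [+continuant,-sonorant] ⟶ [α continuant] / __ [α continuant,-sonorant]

regressive manner assimilation

The rule copies [continuant] (continuancy) from the environment onto the target fricatives; since [±continuant] encodes the stop/fricative manner contrast, the assimilating dimension is manner.
Since the environment is written after the underscore, the trigger follows the target; the direction is regressive.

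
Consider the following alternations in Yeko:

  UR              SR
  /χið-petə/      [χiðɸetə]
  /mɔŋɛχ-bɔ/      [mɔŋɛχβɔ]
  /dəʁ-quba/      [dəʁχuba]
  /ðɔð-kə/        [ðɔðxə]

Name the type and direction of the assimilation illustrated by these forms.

progressive manner assimilation

Underlying /p/ is realised as [ɸ] next to /ð/; /ð/ itself does not change.
/p/ is a stop while /ð/ is a fricative; the output [ɸ] is a fricative, matching the trigger — so the feature that spreads is manner.
Place and voice are unchanged, so the assimilation is partial, not total.
Checking the remaining alternations: /b/ → [β] after /χ/ (stop → fricative, matching a fricative); /q/ → [χ] after /ʁ/ (stop → fricative, matching a fricative); /k/ → [x] after /ð/ (stop → fricative, matching a fricative) — only manner changes, and always toward the preceding segment.
Since the segment that changes follows the conditioning segment, the assimilation is progressive.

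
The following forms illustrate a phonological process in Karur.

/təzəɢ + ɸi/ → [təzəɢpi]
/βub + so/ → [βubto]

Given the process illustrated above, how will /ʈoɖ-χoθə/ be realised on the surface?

The data show progressive manner assimilation: /ɸ/ → [p] after /ɢ/; /s/ → [t] after /b/. In each pair only manner changes, matching the preceding consonant, while place and voice stay constant.
The rule targets /χ/ (voiceless uvular fricative), which sits after the trigger /ɖ/ (stop).
The voiceless uvular stop is [q], so /χ/ → [q].

[ʈoɖqoθə]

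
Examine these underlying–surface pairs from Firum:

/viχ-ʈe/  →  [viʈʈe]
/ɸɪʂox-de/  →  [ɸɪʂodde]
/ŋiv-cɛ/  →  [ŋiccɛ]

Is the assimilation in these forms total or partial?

total assimilation

Underlying /χ/ is realised as [ʈ] next to /ʈ/; /ʈ/ itself does not change.
The output [ʈ] is identical to the trigger /ʈ/ — every feature (place, manner, voicing) has been copied — so this is total assimilation.
The remaining alternations confirm this: /x/ → [d] before /d/; /v/ → [c] before /c/ — in each case the output is a copy of the following consonant.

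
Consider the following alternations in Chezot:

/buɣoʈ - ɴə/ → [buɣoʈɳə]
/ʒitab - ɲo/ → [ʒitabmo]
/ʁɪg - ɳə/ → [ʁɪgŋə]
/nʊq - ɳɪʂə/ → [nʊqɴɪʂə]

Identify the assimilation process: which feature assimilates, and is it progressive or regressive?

The segment that alternates is /ɴ/, which surfaces as [ɳ] when adjacent to /ʈ/.
The change uvular → retroflex matches the place of the preceding /ʈ/, identifying this as place assimilation.
Manner and voice are unchanged, so the assimilation is partial, not total.
Checking the remaining alternations: /ɲ/ → [m] after /b/ (palatal → bilabial, matching bilabial); /ɳ/ → [ŋ] after /g/ (retroflex → velar, matching velar); /ɳ/ → [ɴ] after /q/ (retroflex → uvular, matching uvular) — only place changes, and always toward the preceding segment.
The trigger is the preceding segment, so the direction is progressive (perseverative).

progressive place assimilation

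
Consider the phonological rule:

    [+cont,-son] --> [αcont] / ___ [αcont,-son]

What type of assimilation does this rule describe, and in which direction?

The rule copies [cont] (continuancy) from the environment onto the target fricatives; since [±cont] encodes the stop/fricative manner contrast, the assimilating dimension is manner.
The conditioning segment sits to the right of the focus bar, meaning the trigger follows the segment that changes — regressive assimilation.

regressive manner assimilation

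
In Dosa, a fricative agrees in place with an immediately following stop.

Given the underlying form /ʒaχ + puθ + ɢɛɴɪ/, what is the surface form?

[ʒaɸpuχɢɛɴɪ]

/χ/ is a voiceless uvular fricative. The following trigger /p/ is bilabial, so /χ/ must become bilabial as well.
Changing only its place to bilabial gives [ɸ] — the voiceless bilabial fricative.
The same rule applies at the second boundary: /θ/ → [χ] next to /ɢ/.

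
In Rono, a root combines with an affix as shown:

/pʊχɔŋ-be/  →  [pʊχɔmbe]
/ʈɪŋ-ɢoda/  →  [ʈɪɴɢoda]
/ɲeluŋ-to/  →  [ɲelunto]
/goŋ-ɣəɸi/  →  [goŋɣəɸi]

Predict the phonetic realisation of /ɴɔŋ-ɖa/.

[ɴɔɳɖa]

The data show regressive place assimilation: /ŋ/ → [m] before /b/; /ŋ/ → [ɴ] before /ɢ/; /ŋ/ → [n] before /t/. In each pair only place changes, matching the following consonant, while manner and voice stay constant.
Nothing changes in [goŋɣəɸi]: there the adjacent consonants already agree in place (/ŋ/ and /ɣ/ are both velar), so this form is consistent with the same rule.
The rule targets /ŋ/ (voiced velar nasal), which sits before the trigger /ɖ/ (retroflex).
A voiced retroflex nasal is [ɳ], so the surface segment is [ɳ].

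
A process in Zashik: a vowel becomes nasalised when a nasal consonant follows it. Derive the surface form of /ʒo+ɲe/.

[ʒõɲe]

/o/ sits next to the nasal /ɲ/ and is therefore nasalised to [õ].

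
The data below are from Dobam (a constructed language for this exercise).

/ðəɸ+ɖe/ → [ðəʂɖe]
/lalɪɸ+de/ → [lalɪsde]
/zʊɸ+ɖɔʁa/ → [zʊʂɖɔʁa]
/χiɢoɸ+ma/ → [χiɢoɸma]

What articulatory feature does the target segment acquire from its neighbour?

Comparing underlying and surface forms, /ɸ/ → [ʂ] is the alternation; the neighbouring /ɖ/ is constant.
/ɸ/ is bilabial while /ɖ/ is retroflex; the output [ʂ] is retroflex, matching the trigger — so the feature that spreads is place.
The other alternating form patterns the same way: /ɸ/ → [s] before /d/ (bilabial → alveolar, matching alveolar) — only place changes, and always toward the following segment.
Nothing changes in [χiɢoɸma]: there the adjacent consonants already agree in place (/ɸ/ and /m/ are both bilabial), so this form is consistent with the same rule.

place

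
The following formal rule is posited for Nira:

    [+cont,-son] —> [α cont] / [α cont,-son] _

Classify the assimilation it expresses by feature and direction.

progressive manner assimilation

The shared variable α links the value of [cont] on the target to that of the neighbouring obstruent. [cont] distinguishes stops from fricatives — a manner-of-articulation feature — so this is manner assimilation.
Since the environment is written before the underscore, the trigger precedes the target; the direction is progressive.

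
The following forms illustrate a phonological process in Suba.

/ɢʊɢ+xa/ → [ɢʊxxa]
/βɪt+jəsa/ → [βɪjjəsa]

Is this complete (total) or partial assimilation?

total assimilation

Underlying /ɢ/ is realised as [x] next to /x/; /x/ itself does not change.
The output [x] is identical to the trigger /x/ — every feature (place, manner, voicing) has been copied — so this is total assimilation.
The other form behaves the same way: /t/ → [j] before /j/ — in each case the output is a copy of the following consonant.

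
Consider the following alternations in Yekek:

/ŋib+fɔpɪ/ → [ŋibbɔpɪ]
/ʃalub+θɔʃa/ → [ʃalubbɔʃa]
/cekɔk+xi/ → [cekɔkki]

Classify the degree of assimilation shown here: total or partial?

total assimilation

Comparing underlying and surface forms, /f/ → [b] is the alternation; the neighbouring /b/ is constant.
The output [b] is identical to the trigger /b/ — every feature (place, manner, voicing) has been copied — so this is total assimilation.
The other forms behave the same way: /θ/ → [b] after /b/; /x/ → [k] after /k/ — in each case the output is a copy of the preceding consonant.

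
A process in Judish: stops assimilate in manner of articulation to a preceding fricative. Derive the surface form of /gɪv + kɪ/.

[gɪvxɪ]

The rule targets /k/ (voiceless velar stop), which sits after the trigger /v/ (fricative).
Changing only its manner to fricative gives [x] — the voiceless velar fricative.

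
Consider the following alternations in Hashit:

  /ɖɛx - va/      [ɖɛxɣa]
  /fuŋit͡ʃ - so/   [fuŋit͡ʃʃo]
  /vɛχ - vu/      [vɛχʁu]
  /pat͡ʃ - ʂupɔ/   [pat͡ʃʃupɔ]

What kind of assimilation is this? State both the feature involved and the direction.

progressive place assimilation

The segment that alternates is /v/, which surfaces as [ɣ] when adjacent to /x/.
/v/ is labiodental while /x/ is velar; the output [ɣ] is velar, matching the trigger — so the feature that spreads is place.
Manner and voice are unchanged, so the assimilation is partial, not total.
The same holds elsewhere in the data: /s/ → [ʃ] after /t͡ʃ/ (alveolar → postalveolar, matching postalveolar); /v/ → [ʁ] after /χ/ (labiodental → uvular, matching uvular); /ʂ/ → [ʃ] after /t͡ʃ/ (retroflex → postalveolar, matching postalveolar) — only place changes, and always toward the preceding segment.
Since the segment that changes follows the conditioning segment, the assimilation is progressive.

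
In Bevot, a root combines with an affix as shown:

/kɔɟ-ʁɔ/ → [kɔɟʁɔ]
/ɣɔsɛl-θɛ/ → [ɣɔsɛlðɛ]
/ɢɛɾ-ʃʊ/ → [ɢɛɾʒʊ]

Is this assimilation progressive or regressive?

Underlying /θ/ is realised as [ð] next to /l/; /l/ itself does not change.
/θ/ is voiceless while /l/ is voiced; the output [ð] is voiced, matching the trigger — so the feature that spreads is voicing.
The other alternating form patterns the same way: /ʃ/ → [ʒ] after /ɾ/ (voiceless → voiced, matching voiced) — only voicing changes, and always toward the preceding segment.
No alternation appears in [kɔɟʁɔ]: there the adjacent consonants already agree in voicing (/ʁ/ and /ɟ/ are both voiced), so this form is consistent with the same rule.
The trigger is the preceding segment, so the direction is progressive (perseverative).

progressive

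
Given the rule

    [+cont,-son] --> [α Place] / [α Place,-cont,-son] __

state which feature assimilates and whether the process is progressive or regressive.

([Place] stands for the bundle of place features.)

The rule copies the place features (abbreviated [Place]) from the environment onto the target, so the assimilating feature is place.
Since the environment is written before the underscore, the trigger precedes the target; the direction is progressive.

progressive place assimilation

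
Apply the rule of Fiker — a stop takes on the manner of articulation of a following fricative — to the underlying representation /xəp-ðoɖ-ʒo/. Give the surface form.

[xəɸðoʐʒo]

The rule targets /p/ (voiceless bilabial stop), which sits before the trigger /ð/ (fricative).
A voiceless bilabial fricative is [ɸ], so the surface segment is [ɸ].
At the second juncture, /ɖ/ likewise becomes [ʐ] adjacent to /ʒ/.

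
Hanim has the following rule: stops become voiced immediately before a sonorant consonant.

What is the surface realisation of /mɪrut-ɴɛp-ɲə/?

[mɪrudɴɛbɲə]

/t/ is a voiceless alveolar stop. The following trigger /ɴ/ is voiced, so /t/ must become voiced as well.
A voiced alveolar stop is [d], so the surface segment is [d].
At the second juncture, /p/ likewise becomes [b] adjacent to /ɲ/.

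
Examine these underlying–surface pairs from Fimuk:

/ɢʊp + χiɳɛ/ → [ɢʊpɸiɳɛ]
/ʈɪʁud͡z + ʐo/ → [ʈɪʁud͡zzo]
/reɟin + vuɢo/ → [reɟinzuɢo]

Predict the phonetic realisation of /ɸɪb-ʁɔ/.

The data show progressive place assimilation: /χ/ → [ɸ] after /p/; /ʐ/ → [z] after /d͡z/; /v/ → [z] after /n/. In each pair only place changes, matching the preceding consonant, while manner and voice stay constant.
The rule targets /ʁ/ (voiced uvular fricative), which sits after the trigger /b/ (bilabial).
The voiced bilabial fricative is [β], so /ʁ/ → [β].

[ɸɪbβɔ]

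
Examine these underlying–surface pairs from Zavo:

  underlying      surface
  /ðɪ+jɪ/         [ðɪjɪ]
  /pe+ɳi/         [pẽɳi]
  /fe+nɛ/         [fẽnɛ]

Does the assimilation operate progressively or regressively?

The vowel /e/ surfaces as nasalised [ẽ] next to the following nasal /ɳ/ — it has acquired the [+nasal] feature of its neighbour.
The other form shows the same pattern: /e/ → [ẽ] before /n/ — each time a vowel is nasalised next to a following nasal.
No change occurs in [ðɪjɪ] because the vowel at the boundary is adjacent to an oral consonant, not a nasal (/ɪ/ next to /j/).
Because the conditioning nasal is to the right of the vowel that changes, the process is regressive (anticipatory).

regressive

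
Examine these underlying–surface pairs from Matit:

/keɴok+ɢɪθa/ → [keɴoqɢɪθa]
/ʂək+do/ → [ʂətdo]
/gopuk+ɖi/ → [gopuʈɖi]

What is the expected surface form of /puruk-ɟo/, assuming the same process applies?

[purucɟo]

The data show regressive place assimilation: /k/ → [q] before /ɢ/; /k/ → [t] before /d/; /k/ → [ʈ] before /ɖ/. In each pair only place changes, matching the following consonant, while manner and voice stay constant.
The rule targets /k/ (voiceless velar stop), which sits before the trigger /ɟ/ (palatal).
The voiceless palatal stop is [c], so /k/ → [c].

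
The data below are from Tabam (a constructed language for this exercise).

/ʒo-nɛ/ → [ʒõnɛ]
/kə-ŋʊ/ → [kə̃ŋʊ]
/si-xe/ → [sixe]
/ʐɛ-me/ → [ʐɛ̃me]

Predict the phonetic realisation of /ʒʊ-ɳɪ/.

[ʒʊ̃ɳɪ]

The data show regressive nasality assimilation (vowel nasalisation): /o/ → [õ] before /n/; /ə/ → [ə̃] before /ŋ/; /ɛ/ → [ɛ̃] before /m/ — a vowel is nasalised by an immediately following nasal consonant.
No change occurs in [sixe] because the vowel at the boundary is adjacent to an oral consonant, not a nasal (/i/ next to /x/).
/ʊ/ sits next to the nasal /ɳ/ and is therefore nasalised to [ʊ̃].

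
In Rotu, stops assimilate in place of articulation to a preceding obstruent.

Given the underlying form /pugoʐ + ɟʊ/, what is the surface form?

[pugoʐɖʊ]

The rule targets /ɟ/ (voiced palatal stop), which sits after the trigger /ʐ/ (retroflex).
Changing only its place to retroflex gives [ɖ] — the voiced retroflex stop.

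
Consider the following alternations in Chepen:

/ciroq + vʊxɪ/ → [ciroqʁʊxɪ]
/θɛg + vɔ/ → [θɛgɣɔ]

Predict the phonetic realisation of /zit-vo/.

[zitzo]

The data show progressive place assimilation: /v/ → [ʁ] after /q/; /v/ → [ɣ] after /g/. In each pair only place changes, matching the preceding consonant, while manner and voice stay constant.
/v/ is a voiced labiodental fricative. The preceding trigger /t/ is alveolar, so /v/ must become alveolar as well.
A voiced alveolar fricative is [z], so the surface segment is [z].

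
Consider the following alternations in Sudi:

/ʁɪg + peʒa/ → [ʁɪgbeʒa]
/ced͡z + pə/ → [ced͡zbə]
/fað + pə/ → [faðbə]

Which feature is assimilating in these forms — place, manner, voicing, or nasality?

Underlying /p/ is realised as [b] next to /g/; /g/ itself does not change.
The change voiceless → voiced matches the voicing of the preceding /g/, identifying this as voicing assimilation.
The same holds elsewhere in the data: /p/ → [b] after /d͡z/ (voiceless → voiced, matching voiced); /p/ → [b] after /ð/ (voiceless → voiced, matching voiced) — only voicing changes, and always toward the preceding segment.

voicing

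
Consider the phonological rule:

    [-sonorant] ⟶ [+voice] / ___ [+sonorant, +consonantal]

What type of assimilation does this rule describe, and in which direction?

regressive voicing assimilation

The structural change is [+voice], and the conditioning segment [+sonorant, +consonantal] (a sonorant consonant) is itself voiced, so the target comes to share the voicing of its neighbour — voicing assimilation.
Since the environment is written after the underscore, the trigger follows the target; the direction is regressive.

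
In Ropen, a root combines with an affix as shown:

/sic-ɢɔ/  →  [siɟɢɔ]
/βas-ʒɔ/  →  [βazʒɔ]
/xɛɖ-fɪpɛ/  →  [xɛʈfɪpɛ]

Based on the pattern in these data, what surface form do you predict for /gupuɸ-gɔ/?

The data show regressive voicing assimilation: /c/ → [ɟ] before /ɢ/; /s/ → [z] before /ʒ/; /ɖ/ → [ʈ] before /f/. In each pair only voicing changes, matching the following consonant, while place and manner stay constant.
/ɸ/ is a voiceless bilabial fricative. The following trigger /g/ is voiced, so /ɸ/ must become voiced as well.
The voiced bilabial fricative is [β], so /ɸ/ → [β].

[gupuβgɔ]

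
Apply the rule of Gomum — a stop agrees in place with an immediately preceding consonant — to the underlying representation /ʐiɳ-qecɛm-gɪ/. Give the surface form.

/q/ is a voiceless uvular stop. The preceding trigger /ɳ/ is retroflex, so /q/ must become retroflex as well.
Changing only its place to retroflex gives [ʈ] — the voiceless retroflex stop.
The same rule applies at the second boundary: /g/ → [b] next to /m/.

[ʐiɳʈecɛmbɪ]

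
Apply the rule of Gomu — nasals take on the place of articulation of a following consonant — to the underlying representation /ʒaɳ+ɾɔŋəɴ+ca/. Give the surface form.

/ɳ/ is a voiced retroflex nasal. The following trigger /ɾ/ is alveolar, so /ɳ/ must become alveolar as well.
The voiced alveolar nasal is [n], so /ɳ/ → [n].
The same rule applies at the second boundary: /ɴ/ → [ɲ] next to /c/.

[ʒanɾɔŋəɲca]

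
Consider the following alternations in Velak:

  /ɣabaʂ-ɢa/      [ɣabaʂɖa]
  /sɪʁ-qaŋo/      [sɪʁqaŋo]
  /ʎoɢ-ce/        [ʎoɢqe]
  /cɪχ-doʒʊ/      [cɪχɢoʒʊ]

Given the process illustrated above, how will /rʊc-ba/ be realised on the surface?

[rʊcɟa]

The data show progressive place assimilation: /ɢ/ → [ɖ] after /ʂ/; /c/ → [q] after /ɢ/; /d/ → [ɢ] after /χ/. In each pair only place changes, matching the preceding consonant, while manner and voice stay constant.
No alternation appears in [sɪʁqaŋo]: there the adjacent consonants already agree in place (/q/ and /ʁ/ are both uvular), so this form is consistent with the same rule.
The rule targets /b/ (voiced bilabial stop), which sits after the trigger /c/ (palatal).
The voiced palatal stop is [ɟ], so /b/ → [ɟ].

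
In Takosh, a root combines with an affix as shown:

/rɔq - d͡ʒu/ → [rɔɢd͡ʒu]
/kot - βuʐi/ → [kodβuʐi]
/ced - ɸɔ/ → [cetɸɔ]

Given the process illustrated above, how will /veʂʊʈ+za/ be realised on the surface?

The data show regressive voicing assimilation: /q/ → [ɢ] before /d͡ʒ/; /t/ → [d] before /β/; /d/ → [t] before /ɸ/. In each pair only voicing changes, matching the following consonant, while place and manner stay constant.
/ʈ/ is a voiceless retroflex stop. The following trigger /z/ is voiced, so /ʈ/ must become voiced as well.
Changing only its voicing to voiced gives [ɖ] — the voiced retroflex stop.

[veʂʊɖza]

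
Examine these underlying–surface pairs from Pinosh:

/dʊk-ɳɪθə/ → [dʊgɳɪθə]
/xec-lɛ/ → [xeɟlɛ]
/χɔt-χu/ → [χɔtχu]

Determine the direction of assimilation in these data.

Underlying /k/ is realised as [g] next to /ɳ/; /ɳ/ itself does not change.
The change voiceless → voiced matches the voicing of the following /ɳ/, identifying this as voicing assimilation.
Checking the remaining alternation: /c/ → [ɟ] before /l/ (voiceless → voiced, matching voiced) — only voicing changes, and always toward the following segment.
Nothing changes in [χɔtχu]: there the adjacent consonants already agree in voicing (/t/ and /χ/ are both voiceless), so this form is consistent with the same rule.
The trigger is the following segment, so the direction is regressive (anticipatory).

regressive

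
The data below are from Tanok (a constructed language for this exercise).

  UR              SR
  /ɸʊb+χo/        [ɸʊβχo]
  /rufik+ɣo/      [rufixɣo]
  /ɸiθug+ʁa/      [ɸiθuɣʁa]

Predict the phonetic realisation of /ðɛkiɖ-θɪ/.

The data show regressive manner assimilation: /b/ → [β] before /χ/; /k/ → [x] before /ɣ/; /g/ → [ɣ] before /ʁ/. In each pair only manner changes, matching the following consonant, while place and voice stay constant.
/ɖ/ is a voiced retroflex stop. The following trigger /θ/ is a fricative, so /ɖ/ must become a fricative as well.
The voiced retroflex fricative is [ʐ], so /ɖ/ → [ʐ].

[ðɛkiʐθɪ]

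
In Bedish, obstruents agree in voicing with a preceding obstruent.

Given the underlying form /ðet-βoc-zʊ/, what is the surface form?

[ðetɸocsʊ]

The rule targets /β/ (voiced bilabial fricative), which sits after the trigger /t/ (voiceless).
Changing only its voicing to voiceless gives [ɸ] — the voiceless bilabial fricative.
At the second juncture, /z/ likewise becomes [s] adjacent to /c/.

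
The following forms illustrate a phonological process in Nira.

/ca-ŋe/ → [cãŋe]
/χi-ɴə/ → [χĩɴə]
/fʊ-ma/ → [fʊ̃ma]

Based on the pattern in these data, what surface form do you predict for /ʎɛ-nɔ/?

[ʎɛ̃nɔ]

The data show regressive nasality assimilation (vowel nasalisation): /a/ → [ã] before /ŋ/; /i/ → [ĩ] before /ɴ/; /ʊ/ → [ʊ̃] before /m/ — a vowel is nasalised by an immediately following nasal consonant.
/ɛ/ sits next to the nasal /n/ and is therefore nasalised to [ɛ̃].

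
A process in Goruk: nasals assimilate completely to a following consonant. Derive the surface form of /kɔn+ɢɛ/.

/n/ is the segment targeted by the rule; it sits immediately before /ɢ/, so it assimilates completely and surfaces as [ɢ].

[kɔɢɢɛ]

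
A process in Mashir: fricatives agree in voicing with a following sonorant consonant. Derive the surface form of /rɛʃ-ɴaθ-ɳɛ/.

The rule targets /ʃ/ (voiceless postalveolar fricative), which sits before the trigger /ɴ/ (voiced).
A voiced postalveolar fricative is [ʒ], so the surface segment is [ʒ].
The same rule applies at the second boundary: /θ/ → [ð] next to /ɳ/.

[rɛʒɴaðɳɛ]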